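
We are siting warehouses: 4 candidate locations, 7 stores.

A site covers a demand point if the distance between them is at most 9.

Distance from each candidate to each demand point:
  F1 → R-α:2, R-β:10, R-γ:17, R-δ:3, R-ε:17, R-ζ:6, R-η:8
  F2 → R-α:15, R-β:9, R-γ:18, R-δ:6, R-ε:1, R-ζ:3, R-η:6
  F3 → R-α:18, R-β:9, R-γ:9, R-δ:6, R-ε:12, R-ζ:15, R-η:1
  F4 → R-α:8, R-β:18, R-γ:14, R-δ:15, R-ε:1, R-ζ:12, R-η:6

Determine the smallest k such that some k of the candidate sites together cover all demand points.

Coverage sets (demand points within 9 of each site):
  F1: {R-α, R-δ, R-ζ, R-η}
  F2: {R-β, R-δ, R-ε, R-ζ, R-η}
  F3: {R-β, R-γ, R-δ, R-η}
  F4: {R-α, R-ε, R-η}
No 2 sites suffice: every size-2 union leaves at least one demand point uncovered.
But {F1, F2, F3} covers everything, so the minimum is 3.

3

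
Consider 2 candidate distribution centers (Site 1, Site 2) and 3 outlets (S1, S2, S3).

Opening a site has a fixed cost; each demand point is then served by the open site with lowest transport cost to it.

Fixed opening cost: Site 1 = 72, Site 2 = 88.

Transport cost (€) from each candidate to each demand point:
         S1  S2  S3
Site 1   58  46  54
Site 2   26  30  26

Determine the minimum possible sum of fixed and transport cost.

Open {Site 2}: assign each demand point to its cheapest open site.
  S1→Site 2 26, S2→Site 2 30, S3→Site 2 26
  transport cost 82, fixed 88 → total 170.
Compare {Site 1}: transport cost 158 + fixed 72 = 230.
Compare {Site 1, Site 2}: transport cost 82 + fixed 160 = 242.

170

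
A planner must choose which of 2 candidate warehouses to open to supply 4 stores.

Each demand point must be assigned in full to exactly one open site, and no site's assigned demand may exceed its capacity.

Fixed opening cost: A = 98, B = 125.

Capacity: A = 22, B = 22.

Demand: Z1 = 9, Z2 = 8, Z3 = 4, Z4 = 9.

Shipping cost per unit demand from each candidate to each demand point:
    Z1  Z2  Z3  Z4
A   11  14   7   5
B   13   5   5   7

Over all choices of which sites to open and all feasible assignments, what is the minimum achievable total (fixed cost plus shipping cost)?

427

Open {A, B}; cheapest assignment that respects the capacities:
  A (cap 22, load 18): Z1, Z4 — cost 9×11 + 9×5 = 144
  B (cap 22, load 12): Z2, Z3 — cost 8×5 + 4×5 = 60
  Shipping 204, fixed 223 → total 427.
  Any other capacity-feasible assignment to {A, B} ships for at least 204.
Total demand is 30 and no other set of sites has combined capacity ≥ 30, so {A, B} is the only feasible choice of open sites. Minimum: 427.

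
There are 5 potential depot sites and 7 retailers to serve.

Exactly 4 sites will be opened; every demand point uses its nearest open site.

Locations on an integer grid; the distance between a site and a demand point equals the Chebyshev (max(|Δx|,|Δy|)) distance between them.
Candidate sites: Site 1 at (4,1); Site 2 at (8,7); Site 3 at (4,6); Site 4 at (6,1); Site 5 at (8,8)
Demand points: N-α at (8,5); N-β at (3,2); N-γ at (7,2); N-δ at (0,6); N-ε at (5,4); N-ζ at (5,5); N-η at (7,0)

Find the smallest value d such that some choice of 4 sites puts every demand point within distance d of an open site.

4

Open {Site 1, Site 2, Site 3, Site 4}.
  Farthest demand point is N-δ at distance 4 (to Site 3); all others are ≤ 4.
With {Site 1, Site 2, Site 3, Site 5} the worst case is 4.
With {Site 1, Site 3, Site 4, Site 5} the worst case is 4.
No size-4 selection achieves below 4.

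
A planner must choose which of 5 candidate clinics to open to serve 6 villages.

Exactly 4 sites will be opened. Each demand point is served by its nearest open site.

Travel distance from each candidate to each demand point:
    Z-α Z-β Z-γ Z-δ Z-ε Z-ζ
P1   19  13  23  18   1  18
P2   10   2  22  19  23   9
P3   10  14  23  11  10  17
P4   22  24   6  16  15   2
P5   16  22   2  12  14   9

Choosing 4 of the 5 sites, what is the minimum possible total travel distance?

29

Open {P1, P2, P4, P5}.
  Z-α→P2 10, Z-β→P2 2, Z-γ→P5 2, Z-δ→P5 12, Z-ε→P1 1, Z-ζ→P4 2  ⇒ total 29.
Compare {P1, P2, P3, P4}: total 32.
Compare {P1, P2, P3, P5}: total 35.
No size-4 selection does better; minimum is 29.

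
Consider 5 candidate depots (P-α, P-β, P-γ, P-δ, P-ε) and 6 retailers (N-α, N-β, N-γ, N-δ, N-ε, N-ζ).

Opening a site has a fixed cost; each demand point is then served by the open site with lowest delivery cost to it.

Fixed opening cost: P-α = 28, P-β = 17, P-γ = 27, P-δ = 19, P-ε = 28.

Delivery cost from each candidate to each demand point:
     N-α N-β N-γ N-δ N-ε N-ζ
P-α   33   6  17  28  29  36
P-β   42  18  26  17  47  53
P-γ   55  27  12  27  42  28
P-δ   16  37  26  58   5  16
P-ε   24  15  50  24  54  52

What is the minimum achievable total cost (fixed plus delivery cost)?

134

Open {P-β, P-δ}: assign each demand point to its cheapest open site.
  N-α→P-δ 16, N-β→P-β 18, N-γ→P-β 26, N-δ→P-β 17, N-ε→P-δ 5, N-ζ→P-δ 16
  delivery cost 98, fixed 36 → total 134.
Compare {P-α, P-δ}: delivery cost 88 + fixed 47 = 135.
Compare {P-α, P-β, P-δ}: delivery cost 77 + fixed 64 = 141.
Compare {P-β, P-γ, P-δ}: delivery cost 84 + fixed 63 = 147.
All other subsets cost ≥ 135. Minimum total cost: 134.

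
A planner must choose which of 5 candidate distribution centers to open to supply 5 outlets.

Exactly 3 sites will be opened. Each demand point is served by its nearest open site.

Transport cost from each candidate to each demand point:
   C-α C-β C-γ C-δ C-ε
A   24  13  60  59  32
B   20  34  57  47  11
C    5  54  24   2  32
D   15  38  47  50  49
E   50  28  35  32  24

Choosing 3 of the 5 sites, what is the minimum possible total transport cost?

55

Open {A, B, C}.
  C-α→C 5, C-β→A 13, C-γ→C 24, C-δ→C 2, C-ε→B 11  ⇒ total 55.
Compare {A, C, E}: total 68.
Compare {B, C, E}: total 70.
No size-3 selection does better; minimum is 55.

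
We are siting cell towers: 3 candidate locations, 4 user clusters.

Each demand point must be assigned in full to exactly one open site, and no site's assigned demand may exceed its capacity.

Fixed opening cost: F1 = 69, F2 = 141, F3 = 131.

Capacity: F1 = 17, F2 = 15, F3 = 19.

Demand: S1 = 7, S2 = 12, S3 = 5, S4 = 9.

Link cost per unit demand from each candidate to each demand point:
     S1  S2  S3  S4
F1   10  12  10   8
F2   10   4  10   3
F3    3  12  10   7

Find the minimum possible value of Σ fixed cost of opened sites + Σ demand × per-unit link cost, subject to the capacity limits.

478

Open {F1, F3}; cheapest assignment that respects the capacities:
  F1 (cap 17, load 17): S2, S3 — cost 12×12 + 5×10 = 194
  F3 (cap 19, load 16): S1, S4 — cost 7×3 + 9×7 = 84
  Shipping 278, fixed 200 → total 478.
  Any other capacity-feasible assignment to {F1, F3} ships for at least 278.
Compare {F2, F3}: its best feasible assignment gives total 514.
Compare {F1, F2, F3}: its best feasible assignment gives total 523.
Every other set of open sites that can feasibly serve all demand totals ≥ 514 even under its best assignment. Minimum: 478.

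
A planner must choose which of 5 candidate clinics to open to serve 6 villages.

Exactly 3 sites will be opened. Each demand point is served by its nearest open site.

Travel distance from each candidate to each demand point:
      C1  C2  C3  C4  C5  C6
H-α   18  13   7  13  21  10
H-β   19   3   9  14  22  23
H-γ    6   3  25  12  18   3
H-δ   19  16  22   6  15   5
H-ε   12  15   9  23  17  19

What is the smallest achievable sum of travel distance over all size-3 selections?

40

Open {H-α, H-γ, H-δ}.
  C1→H-γ 6, C2→H-γ 3, C3→H-α 7, C4→H-δ 6, C5→H-δ 15, C6→H-γ 3  ⇒ total 40.
Compare {H-β, H-γ, H-δ}: total 42.
Compare {H-γ, H-δ, H-ε}: total 42.
No size-3 selection does better; minimum is 40.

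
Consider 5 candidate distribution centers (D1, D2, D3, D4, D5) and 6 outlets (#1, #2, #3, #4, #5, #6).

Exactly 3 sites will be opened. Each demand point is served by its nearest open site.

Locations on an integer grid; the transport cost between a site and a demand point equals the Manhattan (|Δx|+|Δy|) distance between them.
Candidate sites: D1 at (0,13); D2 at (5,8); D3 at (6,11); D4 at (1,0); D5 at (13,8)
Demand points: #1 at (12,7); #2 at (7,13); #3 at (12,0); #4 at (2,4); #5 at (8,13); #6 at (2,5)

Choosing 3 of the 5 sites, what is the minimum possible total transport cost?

Open {D3, D4, D5}.
  #1→D5 2, #2→D3 3, #3→D5 9, #4→D4 5, #5→D3 4, #6→D4 6  ⇒ total 29.
Compare {D2, D3, D5}: total 31.
Compare {D1, D4, D5}: total 37.
No size-3 selection does better; minimum is 29.

29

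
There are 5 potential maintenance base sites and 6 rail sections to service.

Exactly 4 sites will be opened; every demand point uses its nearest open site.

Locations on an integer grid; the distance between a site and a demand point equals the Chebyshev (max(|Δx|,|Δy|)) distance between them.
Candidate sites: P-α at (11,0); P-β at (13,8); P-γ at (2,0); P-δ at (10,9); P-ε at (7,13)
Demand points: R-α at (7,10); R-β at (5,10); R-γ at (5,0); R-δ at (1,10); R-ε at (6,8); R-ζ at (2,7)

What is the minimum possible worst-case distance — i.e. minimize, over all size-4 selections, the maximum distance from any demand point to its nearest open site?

6

Open {P-α, P-β, P-γ, P-ε}.
  Farthest demand point is R-δ at distance 6 (to P-ε); all others are ≤ 6.
With {P-α, P-β, P-δ, P-ε} the worst case is 6.
With {P-α, P-γ, P-δ, P-ε} the worst case is 6.
No size-4 selection achieves below 6.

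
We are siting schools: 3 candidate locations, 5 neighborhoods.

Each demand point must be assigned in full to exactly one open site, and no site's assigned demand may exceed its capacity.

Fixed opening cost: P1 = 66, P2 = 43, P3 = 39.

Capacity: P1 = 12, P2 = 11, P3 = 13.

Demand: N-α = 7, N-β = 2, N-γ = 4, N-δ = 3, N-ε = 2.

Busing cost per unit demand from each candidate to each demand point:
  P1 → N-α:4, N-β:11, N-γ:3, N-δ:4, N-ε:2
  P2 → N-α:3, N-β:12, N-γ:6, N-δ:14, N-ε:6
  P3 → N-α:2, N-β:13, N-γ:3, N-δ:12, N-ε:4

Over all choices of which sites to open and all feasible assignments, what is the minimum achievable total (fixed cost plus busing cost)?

Open {P1, P3}; cheapest assignment that respects the capacities:
  P1 (cap 12, load 11): N-β, N-γ, N-δ, N-ε — cost 2×11 + 4×3 + 3×4 + 2×2 = 50
  P3 (cap 13, load 7): N-α — cost 7×2 = 14
  Shipping 64, fixed 105 → total 169.
  Any other capacity-feasible assignment to {P1, P3} ships for at least 64.
Compare {P1, P2}: its best feasible assignment gives total 180.
Compare {P2, P3}: its best feasible assignment gives total 182.
Every other set of open sites that can feasibly serve all demand totals ≥ 180 even under its best assignment. Minimum: 169.

169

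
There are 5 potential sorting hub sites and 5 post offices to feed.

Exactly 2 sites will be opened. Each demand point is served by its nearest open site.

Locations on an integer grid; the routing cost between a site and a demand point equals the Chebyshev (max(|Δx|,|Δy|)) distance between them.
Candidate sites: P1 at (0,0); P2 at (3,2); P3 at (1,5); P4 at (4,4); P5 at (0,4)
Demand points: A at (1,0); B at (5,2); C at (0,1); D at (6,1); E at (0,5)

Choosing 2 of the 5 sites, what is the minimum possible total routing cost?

10

Open {P1, P2}.
  A→P1 1, B→P2 2, C→P1 1, D→P2 3, E→P2 3  ⇒ total 10.
Compare {P1, P4}: total 11.
Compare {P2, P3}: total 11.
No size-2 selection does better; minimum is 10.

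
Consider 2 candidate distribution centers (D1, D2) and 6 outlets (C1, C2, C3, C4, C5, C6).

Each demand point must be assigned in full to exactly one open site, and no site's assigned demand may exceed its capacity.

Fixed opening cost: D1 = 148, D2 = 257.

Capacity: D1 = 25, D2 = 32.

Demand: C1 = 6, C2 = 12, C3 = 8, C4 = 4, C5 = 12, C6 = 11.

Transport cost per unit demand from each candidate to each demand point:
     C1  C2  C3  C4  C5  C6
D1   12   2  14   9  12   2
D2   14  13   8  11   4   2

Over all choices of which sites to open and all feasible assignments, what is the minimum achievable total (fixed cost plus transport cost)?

671

Open {D1, D2}; cheapest assignment that respects the capacities:
  D1 (cap 25, load 22): C1, C2, C4 — cost 6×12 + 12×2 + 4×9 = 132
  D2 (cap 32, load 31): C3, C5, C6 — cost 8×8 + 12×4 + 11×2 = 134
  Shipping 266, fixed 405 → total 671.
  Any other capacity-feasible assignment to {D1, D2} ships for at least 266.
Total demand is 53 and no other set of sites has combined capacity ≥ 53, so {D1, D2} is the only feasible choice of open sites. Minimum: 671.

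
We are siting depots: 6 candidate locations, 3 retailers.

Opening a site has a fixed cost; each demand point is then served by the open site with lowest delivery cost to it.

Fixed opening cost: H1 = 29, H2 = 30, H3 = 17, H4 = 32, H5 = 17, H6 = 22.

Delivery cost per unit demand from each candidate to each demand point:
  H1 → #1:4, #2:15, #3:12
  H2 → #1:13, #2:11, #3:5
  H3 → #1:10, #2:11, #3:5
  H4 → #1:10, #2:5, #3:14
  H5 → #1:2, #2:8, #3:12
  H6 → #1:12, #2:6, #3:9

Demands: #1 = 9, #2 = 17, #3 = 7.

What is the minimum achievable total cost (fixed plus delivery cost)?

Open {H3, H4, H5}: assign each demand point to its cheapest open site.
  #1→H5 9×2=18, #2→H4 17×5=85, #3→H3 7×5=35
  delivery cost 138, fixed 66 → total 204.
Compare {H3, H5, H6}: delivery cost 155 + fixed 56 = 211.
Compare {H2, H4, H5}: delivery cost 138 + fixed 79 = 217.
Compare {H5, H6}: delivery cost 183 + fixed 39 = 222.
All other subsets cost ≥ 211. Minimum total cost: 204.

204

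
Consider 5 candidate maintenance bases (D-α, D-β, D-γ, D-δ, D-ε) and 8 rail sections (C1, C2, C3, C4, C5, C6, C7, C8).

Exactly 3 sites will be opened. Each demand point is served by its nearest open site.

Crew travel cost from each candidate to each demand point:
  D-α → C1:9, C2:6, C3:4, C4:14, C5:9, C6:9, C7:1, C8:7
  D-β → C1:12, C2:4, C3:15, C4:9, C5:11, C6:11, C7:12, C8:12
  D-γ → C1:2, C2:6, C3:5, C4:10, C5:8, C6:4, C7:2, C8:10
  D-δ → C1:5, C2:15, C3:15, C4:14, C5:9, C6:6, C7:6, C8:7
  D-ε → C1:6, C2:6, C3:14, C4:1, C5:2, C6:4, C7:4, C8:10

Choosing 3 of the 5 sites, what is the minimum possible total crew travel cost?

27

Open {D-α, D-γ, D-ε}.
  C1→D-γ 2, C2→D-α 6, C3→D-α 4, C4→D-ε 1, C5→D-ε 2, C6→D-γ 4, C7→D-α 1, C8→D-α 7  ⇒ total 27.
Compare {D-α, D-β, D-ε}: total 29.
Compare {D-γ, D-δ, D-ε}: total 29.
No size-3 selection does better; minimum is 27.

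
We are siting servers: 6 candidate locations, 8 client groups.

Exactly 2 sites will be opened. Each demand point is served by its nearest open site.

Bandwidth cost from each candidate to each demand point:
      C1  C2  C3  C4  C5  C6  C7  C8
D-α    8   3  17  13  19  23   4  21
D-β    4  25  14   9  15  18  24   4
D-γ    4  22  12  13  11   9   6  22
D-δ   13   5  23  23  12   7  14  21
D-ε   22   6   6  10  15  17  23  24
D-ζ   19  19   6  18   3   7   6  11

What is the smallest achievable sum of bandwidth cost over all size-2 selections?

Open {D-α, D-ζ}.
  C1→D-α 8, C2→D-α 3, C3→D-ζ 6, C4→D-α 13, C5→D-ζ 3, C6→D-ζ 7, C7→D-α 4, C8→D-ζ 11  ⇒ total 55.
Compare {D-β, D-ζ}: total 58.
Compare {D-ε, D-ζ}: total 68.
No size-2 selection does better; minimum is 55.

55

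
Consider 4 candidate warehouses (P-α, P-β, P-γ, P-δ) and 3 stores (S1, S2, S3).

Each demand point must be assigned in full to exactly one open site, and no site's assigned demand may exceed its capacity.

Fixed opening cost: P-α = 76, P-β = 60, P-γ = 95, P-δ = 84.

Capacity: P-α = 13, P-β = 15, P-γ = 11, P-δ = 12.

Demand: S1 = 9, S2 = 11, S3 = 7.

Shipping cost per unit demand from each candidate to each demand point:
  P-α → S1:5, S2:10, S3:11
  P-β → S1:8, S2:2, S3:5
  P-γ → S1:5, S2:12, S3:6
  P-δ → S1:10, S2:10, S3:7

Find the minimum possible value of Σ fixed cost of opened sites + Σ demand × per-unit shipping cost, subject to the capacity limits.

Open {P-α, P-β, P-δ}; cheapest assignment that respects the capacities:
  P-α (cap 13, load 9): S1 — cost 9×5 = 45
  P-β (cap 15, load 11): S2 — cost 11×2 = 22
  P-δ (cap 12, load 7): S3 — cost 7×7 = 49
  Shipping 116, fixed 220 → total 336.
  Any other capacity-feasible assignment to {P-α, P-β, P-δ} ships for at least 116.
Compare {P-α, P-β, P-γ}: its best feasible assignment gives total 340.
Compare {P-β, P-γ, P-δ}: its best feasible assignment gives total 355.
Every other set of open sites that can feasibly serve all demand totals ≥ 340 even under its best assignment. Minimum: 336.

336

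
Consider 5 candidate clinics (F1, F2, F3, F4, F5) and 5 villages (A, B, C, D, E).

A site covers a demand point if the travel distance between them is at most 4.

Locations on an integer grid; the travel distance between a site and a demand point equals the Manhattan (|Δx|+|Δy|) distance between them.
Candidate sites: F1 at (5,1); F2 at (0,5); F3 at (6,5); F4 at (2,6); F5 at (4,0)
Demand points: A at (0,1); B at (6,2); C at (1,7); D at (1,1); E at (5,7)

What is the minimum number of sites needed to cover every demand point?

3

Coverage sets (demand points within 4 of each site):
  F1: {B, D}
  F2: {A, C}
  F3: {B, E}
  F4: {C, E}
  F5: {B, D}
No 2 sites suffice: every size-2 union leaves at least one demand point uncovered.
But {F1, F2, F3} covers everything, so the minimum is 3.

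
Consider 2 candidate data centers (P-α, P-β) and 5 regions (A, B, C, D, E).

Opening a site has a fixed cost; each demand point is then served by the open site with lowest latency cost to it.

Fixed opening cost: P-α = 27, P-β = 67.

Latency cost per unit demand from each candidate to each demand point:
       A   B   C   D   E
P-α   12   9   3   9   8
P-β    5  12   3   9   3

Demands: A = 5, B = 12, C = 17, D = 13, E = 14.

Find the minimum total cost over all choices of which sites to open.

437

Open {P-α, P-β}: assign each demand point to its cheapest open site.
  A→P-β 5×5=25, B→P-α 12×9=108, C→P-α 17×3=51, D→P-α 13×9=117, E→P-β 14×3=42
  latency cost 343, fixed 94 → total 437.
Compare {P-β}: latency cost 379 + fixed 67 = 446.
Compare {P-α}: latency cost 448 + fixed 27 = 475.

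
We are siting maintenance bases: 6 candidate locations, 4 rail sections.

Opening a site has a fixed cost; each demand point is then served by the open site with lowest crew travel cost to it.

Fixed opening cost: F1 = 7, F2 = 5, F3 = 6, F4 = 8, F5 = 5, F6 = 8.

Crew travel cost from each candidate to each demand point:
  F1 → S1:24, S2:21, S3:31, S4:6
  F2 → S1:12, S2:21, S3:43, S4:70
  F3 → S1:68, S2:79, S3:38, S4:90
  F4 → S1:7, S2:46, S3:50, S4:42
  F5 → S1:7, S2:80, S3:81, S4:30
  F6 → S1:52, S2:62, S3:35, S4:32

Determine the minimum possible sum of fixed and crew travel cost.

Open {F1, F5}: assign each demand point to its cheapest open site.
  S1→F5 7, S2→F1 21, S3→F1 31, S4→F1 6
  crew travel cost 65, fixed 12 → total 77.
Compare {F1, F4}: crew travel cost 65 + fixed 15 = 80.
Compare {F1, F2}: crew travel cost 70 + fixed 12 = 82.
Compare {F1, F2, F5}: crew travel cost 65 + fixed 17 = 82.
All other subsets cost ≥ 80. Minimum total cost: 77.

77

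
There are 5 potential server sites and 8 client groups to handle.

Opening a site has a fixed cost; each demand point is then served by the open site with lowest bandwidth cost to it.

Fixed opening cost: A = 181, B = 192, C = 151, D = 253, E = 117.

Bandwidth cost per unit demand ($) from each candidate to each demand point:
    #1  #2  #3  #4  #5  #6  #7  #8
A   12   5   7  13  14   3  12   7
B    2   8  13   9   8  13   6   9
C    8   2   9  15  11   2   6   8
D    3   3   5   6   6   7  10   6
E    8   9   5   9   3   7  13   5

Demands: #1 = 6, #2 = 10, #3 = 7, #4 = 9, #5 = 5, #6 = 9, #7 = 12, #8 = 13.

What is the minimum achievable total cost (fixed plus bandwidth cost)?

622

Open {C, E}: assign each demand point to its cheapest open site.
  #1→C 6×8=48, #2→C 10×2=20, #3→E 7×5=35, #4→E 9×9=81, #5→E 5×3=15, #6→C 9×2=18, #7→C 12×6=72, #8→E 13×5=65
  bandwidth cost 354, fixed 268 → total 622.
Compare {C}: bandwidth cost 515 + fixed 151 = 666.
Compare {E}: bandwidth cost 553 + fixed 117 = 670.
Compare {D}: bandwidth cost 428 + fixed 253 = 681.
All other subsets cost ≥ 666. Minimum total cost: 622.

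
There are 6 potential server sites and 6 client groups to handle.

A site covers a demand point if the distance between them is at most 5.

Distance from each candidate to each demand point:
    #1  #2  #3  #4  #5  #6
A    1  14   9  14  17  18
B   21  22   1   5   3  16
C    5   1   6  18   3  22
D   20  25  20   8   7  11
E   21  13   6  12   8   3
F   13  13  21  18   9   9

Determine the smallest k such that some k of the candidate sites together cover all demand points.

Coverage sets (demand points within 5 of each site):
  A: {#1}
  B: {#3, #4, #5}
  C: {#1, #2, #5}
  D: {}
  E: {#6}
  F: {}
No 2 sites suffice: every size-2 union leaves at least one demand point uncovered.
But {B, C, E} covers everything, so the minimum is 3.

3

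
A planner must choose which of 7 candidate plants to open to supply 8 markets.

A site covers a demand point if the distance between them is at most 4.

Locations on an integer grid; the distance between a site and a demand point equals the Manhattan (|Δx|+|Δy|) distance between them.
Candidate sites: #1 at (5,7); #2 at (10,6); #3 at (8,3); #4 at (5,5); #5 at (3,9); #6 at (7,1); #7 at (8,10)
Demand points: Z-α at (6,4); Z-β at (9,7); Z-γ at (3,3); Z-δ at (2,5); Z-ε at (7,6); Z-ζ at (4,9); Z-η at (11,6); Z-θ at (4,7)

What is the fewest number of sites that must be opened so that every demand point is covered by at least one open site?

3

Coverage sets (demand points within 4 of each site):
  #1: {Z-α, Z-β, Z-ε, Z-ζ, Z-θ}
  #2: {Z-β, Z-ε, Z-η}
  #3: {Z-α, Z-ε}
  #4: {Z-α, Z-γ, Z-δ, Z-ε, Z-θ}
  #5: {Z-ζ, Z-θ}
  #6: {Z-α}
  #7: {Z-β}
No 2 sites suffice: every size-2 union leaves at least one demand point uncovered.
But {#1, #2, #4} covers everything, so the minimum is 3.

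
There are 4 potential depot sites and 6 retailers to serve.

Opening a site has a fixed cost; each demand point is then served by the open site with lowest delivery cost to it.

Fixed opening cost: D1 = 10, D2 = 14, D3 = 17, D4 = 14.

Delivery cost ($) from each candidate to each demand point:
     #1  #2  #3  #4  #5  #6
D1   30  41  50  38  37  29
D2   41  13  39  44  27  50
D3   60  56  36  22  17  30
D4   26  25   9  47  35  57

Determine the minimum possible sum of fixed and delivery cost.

Open {D3, D4}: assign each demand point to its cheapest open site.
  #1→D4 26, #2→D4 25, #3→D4 9, #4→D3 22, #5→D3 17, #6→D3 30
  delivery cost 129, fixed 31 → total 160.
Compare {D2, D3, D4}: delivery cost 117 + fixed 45 = 162.
Compare {D1, D3, D4}: delivery cost 128 + fixed 41 = 169.
Compare {D1, D2, D3, D4}: delivery cost 116 + fixed 55 = 171.
All other subsets cost ≥ 162. Minimum total cost: 160.

160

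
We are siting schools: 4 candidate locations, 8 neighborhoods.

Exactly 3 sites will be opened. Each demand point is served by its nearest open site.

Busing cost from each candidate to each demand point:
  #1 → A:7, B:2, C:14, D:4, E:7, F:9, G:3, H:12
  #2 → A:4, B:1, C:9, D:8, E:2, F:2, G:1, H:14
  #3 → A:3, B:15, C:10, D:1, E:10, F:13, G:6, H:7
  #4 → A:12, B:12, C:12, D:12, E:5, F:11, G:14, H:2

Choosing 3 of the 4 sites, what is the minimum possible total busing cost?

21

Open {#2, #3, #4}.
  A→#3 3, B→#2 1, C→#2 9, D→#3 1, E→#2 2, F→#2 2, G→#2 1, H→#4 2  ⇒ total 21.
Compare {#1, #2, #4}: total 25.
Compare {#1, #2, #3}: total 26.
No size-3 selection does better; minimum is 21.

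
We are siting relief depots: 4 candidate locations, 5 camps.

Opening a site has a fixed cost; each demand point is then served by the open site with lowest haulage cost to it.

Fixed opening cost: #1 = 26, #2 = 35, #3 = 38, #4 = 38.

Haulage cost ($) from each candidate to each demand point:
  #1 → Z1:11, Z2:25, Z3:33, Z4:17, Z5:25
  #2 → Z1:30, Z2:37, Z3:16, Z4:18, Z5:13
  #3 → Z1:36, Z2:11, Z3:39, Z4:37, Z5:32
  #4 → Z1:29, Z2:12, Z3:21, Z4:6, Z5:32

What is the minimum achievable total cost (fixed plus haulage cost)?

137

Open {#1}: assign each demand point to its cheapest open site.
  Z1→#1 11, Z2→#1 25, Z3→#1 33, Z4→#1 17, Z5→#1 25
  haulage cost 111, fixed 26 → total 137.
Compare {#4}: haulage cost 100 + fixed 38 = 138.
Compare {#1, #4}: haulage cost 75 + fixed 64 = 139.
Compare {#1, #2}: haulage cost 82 + fixed 61 = 143.
All other subsets cost ≥ 138. Minimum total cost: 137.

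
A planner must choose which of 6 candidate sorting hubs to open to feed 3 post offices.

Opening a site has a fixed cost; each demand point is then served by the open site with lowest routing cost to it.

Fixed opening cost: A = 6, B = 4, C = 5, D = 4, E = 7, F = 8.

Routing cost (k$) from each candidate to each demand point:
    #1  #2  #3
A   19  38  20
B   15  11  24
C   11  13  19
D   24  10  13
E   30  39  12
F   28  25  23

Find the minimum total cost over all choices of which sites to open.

43

Open {C, D}: assign each demand point to its cheapest open site.
  #1→C 11, #2→D 10, #3→D 13
  routing cost 34, fixed 9 → total 43.
Compare {B, D}: routing cost 38 + fixed 8 = 46.
Compare {B, C, D}: routing cost 34 + fixed 13 = 47.
Compare {C}: routing cost 43 + fixed 5 = 48.
All other subsets cost ≥ 46. Minimum total cost: 43.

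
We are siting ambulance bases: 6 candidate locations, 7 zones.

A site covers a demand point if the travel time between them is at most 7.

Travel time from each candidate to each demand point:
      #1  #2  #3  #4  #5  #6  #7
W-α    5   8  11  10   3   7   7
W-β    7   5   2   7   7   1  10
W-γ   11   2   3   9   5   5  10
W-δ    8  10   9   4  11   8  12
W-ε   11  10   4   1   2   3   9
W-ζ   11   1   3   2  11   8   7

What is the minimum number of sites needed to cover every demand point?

2

Coverage sets (demand points within 7 of each site):
  W-α: {#1, #5, #6, #7}
  W-β: {#1, #2, #3, #4, #5, #6}
  W-γ: {#2, #3, #5, #6}
  W-δ: {#4}
  W-ε: {#3, #4, #5, #6}
  W-ζ: {#2, #3, #4, #7}
No single site covers all 7 demand points.
But {W-α, W-β} covers everything, so the minimum is 2.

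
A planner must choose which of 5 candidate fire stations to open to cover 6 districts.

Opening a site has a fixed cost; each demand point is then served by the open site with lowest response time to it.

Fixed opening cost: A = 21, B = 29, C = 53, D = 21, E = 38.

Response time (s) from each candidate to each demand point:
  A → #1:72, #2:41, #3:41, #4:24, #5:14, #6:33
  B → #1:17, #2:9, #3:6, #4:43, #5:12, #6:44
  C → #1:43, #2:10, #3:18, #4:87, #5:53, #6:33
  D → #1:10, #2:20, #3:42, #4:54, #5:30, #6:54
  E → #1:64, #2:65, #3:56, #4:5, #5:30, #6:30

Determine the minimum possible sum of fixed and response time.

146

Open {B, E}: assign each demand point to its cheapest open site.
  #1→B 17, #2→B 9, #3→B 6, #4→E 5, #5→B 12, #6→E 30
  response time 79, fixed 67 → total 146.
Compare {A, B}: response time 101 + fixed 50 = 151.
Compare {B}: response time 131 + fixed 29 = 160.
Compare {B, D, E}: response time 72 + fixed 88 = 160.
All other subsets cost ≥ 151. Minimum total cost: 146.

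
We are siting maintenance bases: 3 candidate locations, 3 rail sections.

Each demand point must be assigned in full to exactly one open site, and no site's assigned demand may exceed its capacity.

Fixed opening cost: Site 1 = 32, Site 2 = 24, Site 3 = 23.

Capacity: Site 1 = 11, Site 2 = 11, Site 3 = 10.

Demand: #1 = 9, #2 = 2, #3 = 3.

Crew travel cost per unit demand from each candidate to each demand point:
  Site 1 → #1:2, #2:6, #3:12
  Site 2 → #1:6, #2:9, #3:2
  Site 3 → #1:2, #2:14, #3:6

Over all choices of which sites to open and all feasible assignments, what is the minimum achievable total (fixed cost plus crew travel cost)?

89

Open {Site 2, Site 3}; cheapest assignment that respects the capacities:
  Site 2 (cap 11, load 5): #2, #3 — cost 2×9 + 3×2 = 24
  Site 3 (cap 10, load 9): #1 — cost 9×2 = 18
  Shipping 42, fixed 47 → total 89.
  Any other capacity-feasible assignment to {Site 2, Site 3} ships for at least 42.
Compare {Site 1, Site 2}: its best feasible assignment gives total 92.
Compare {Site 1, Site 3}: its best feasible assignment gives total 103.
Every other set of open sites that can feasibly serve all demand totals ≥ 92 even under its best assignment. Minimum: 89.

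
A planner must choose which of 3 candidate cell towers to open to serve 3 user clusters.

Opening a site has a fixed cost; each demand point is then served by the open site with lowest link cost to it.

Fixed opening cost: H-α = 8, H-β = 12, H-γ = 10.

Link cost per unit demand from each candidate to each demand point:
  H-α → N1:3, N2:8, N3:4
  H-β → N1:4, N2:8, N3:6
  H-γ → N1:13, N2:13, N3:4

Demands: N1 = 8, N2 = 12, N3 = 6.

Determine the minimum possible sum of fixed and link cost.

152

Open {H-α}: assign each demand point to its cheapest open site.
  N1→H-α 8×3=24, N2→H-α 12×8=96, N3→H-α 6×4=24
  link cost 144, fixed 8 → total 152.
Compare {H-α, H-γ}: link cost 144 + fixed 18 = 162.
Compare {H-α, H-β}: link cost 144 + fixed 20 = 164.
Compare {H-β, H-γ}: link cost 152 + fixed 22 = 174.
All other subsets cost ≥ 162. Minimum total cost: 152.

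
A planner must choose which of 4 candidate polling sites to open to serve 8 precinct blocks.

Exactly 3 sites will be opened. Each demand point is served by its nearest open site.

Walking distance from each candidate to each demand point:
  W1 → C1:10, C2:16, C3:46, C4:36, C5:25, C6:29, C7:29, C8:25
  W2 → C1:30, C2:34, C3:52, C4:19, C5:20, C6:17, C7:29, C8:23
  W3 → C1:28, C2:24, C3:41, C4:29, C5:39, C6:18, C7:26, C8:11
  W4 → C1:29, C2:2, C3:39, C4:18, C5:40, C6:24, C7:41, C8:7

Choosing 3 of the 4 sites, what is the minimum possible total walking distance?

142

Open {W1, W2, W4}.
  C1→W1 10, C2→W4 2, C3→W4 39, C4→W4 18, C5→W2 20, C6→W2 17, C7→W1 29, C8→W4 7  ⇒ total 142.
Compare {W1, W3, W4}: total 145.
Compare {W2, W3, W4}: total 157.
No size-3 selection does better; minimum is 142.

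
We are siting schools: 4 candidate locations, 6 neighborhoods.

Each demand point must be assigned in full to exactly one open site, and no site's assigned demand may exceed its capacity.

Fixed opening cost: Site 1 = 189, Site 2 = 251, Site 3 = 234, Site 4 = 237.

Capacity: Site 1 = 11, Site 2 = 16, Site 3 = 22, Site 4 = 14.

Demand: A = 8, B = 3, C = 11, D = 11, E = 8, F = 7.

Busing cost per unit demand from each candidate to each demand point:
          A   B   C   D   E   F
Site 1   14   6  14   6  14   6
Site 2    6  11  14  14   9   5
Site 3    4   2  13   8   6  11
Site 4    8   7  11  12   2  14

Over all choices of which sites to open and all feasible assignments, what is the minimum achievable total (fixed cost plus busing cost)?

Open {Site 1, Site 2, Site 3}; cheapest assignment that respects the capacities:
  Site 1 (cap 11, load 11): D — cost 11×6 = 66
  Site 2 (cap 16, load 15): A, F — cost 8×6 + 7×5 = 83
  Site 3 (cap 22, load 22): B, C, E — cost 3×2 + 11×13 + 8×6 = 197
  Shipping 346, fixed 674 → total 1020.
  Any other capacity-feasible assignment to {Site 1, Site 2, Site 3} ships for at least 346.
Compare {Site 2, Site 3, Site 4}: its best feasible assignment gives total 1068.
Compare {Site 1, Site 2, Site 3, Site 4}: its best feasible assignment gives total 1209.
Every other set of open sites that can feasibly serve all demand totals ≥ 1068 even under its best assignment. Minimum: 1020.

1020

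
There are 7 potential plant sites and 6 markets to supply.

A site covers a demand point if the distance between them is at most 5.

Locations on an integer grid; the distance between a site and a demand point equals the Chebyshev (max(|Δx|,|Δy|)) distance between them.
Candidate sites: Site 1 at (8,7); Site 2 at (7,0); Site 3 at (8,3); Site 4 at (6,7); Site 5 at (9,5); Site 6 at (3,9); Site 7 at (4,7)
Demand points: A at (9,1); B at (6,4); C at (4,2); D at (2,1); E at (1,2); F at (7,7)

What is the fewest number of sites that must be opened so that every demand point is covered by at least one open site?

Coverage sets (demand points within 5 of each site):
  Site 1: {B, C, F}
  Site 2: {A, B, C, D}
  Site 3: {A, B, C, F}
  Site 4: {B, C, E, F}
  Site 5: {A, B, C, F}
  Site 6: {B, F}
  Site 7: {B, C, E, F}
No single site covers all 6 demand points.
But {Site 2, Site 4} covers everything, so the minimum is 2.

2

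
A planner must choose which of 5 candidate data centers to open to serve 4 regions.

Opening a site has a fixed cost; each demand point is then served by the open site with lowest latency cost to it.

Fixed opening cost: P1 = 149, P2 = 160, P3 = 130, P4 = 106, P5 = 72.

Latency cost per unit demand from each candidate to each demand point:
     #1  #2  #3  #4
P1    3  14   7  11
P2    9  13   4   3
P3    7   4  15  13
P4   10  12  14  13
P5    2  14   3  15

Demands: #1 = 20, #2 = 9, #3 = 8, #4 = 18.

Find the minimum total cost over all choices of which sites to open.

467

Open {P2, P5}: assign each demand point to its cheapest open site.
  #1→P5 20×2=40, #2→P2 9×13=117, #3→P5 8×3=24, #4→P2 18×3=54
  latency cost 235, fixed 232 → total 467.
Compare {P2, P3, P5}: latency cost 154 + fixed 362 = 516.
Compare {P5}: latency cost 460 + fixed 72 = 532.
Compare {P3, P5}: latency cost 334 + fixed 202 = 536.
All other subsets cost ≥ 516. Minimum total cost: 467.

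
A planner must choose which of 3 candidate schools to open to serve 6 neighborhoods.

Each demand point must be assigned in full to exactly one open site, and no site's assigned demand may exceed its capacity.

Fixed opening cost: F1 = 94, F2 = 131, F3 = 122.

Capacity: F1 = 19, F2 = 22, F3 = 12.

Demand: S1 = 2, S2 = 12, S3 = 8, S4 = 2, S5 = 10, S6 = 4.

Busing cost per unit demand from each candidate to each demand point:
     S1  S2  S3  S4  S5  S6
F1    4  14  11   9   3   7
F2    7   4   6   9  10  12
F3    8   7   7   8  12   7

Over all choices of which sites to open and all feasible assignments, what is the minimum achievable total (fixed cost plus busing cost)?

405

Open {F1, F2}; cheapest assignment that respects the capacities:
  F1 (cap 19, load 18): S1, S4, S5, S6 — cost 2×4 + 2×9 + 10×3 + 4×7 = 84
  F2 (cap 22, load 20): S2, S3 — cost 12×4 + 8×6 = 96
  Shipping 180, fixed 225 → total 405.
  Any other capacity-feasible assignment to {F1, F2} ships for at least 180.
Compare {F1, F2, F3}: its best feasible assignment gives total 525.
Every other set of open sites that can feasibly serve all demand totals ≥ 525 even under its best assignment. Minimum: 405.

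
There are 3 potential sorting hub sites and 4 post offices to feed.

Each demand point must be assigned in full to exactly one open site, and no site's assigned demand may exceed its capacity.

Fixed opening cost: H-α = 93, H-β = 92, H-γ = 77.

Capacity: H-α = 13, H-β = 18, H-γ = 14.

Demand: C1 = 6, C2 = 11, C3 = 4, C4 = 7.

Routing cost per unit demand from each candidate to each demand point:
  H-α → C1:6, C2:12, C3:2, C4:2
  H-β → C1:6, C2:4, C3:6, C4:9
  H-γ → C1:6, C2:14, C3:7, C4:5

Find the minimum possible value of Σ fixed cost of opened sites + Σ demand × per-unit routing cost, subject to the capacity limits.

287

Open {H-α, H-β}; cheapest assignment that respects the capacities:
  H-α (cap 13, load 11): C3, C4 — cost 4×2 + 7×2 = 22
  H-β (cap 18, load 17): C1, C2 — cost 6×6 + 11×4 = 80
  Shipping 102, fixed 185 → total 287.
  Any other capacity-feasible assignment to {H-α, H-β} ships for at least 102.
Compare {H-β, H-γ}: its best feasible assignment gives total 308.
Compare {H-α, H-β, H-γ}: its best feasible assignment gives total 364.
Every other set of open sites that can feasibly serve all demand totals ≥ 308 even under its best assignment. Minimum: 287.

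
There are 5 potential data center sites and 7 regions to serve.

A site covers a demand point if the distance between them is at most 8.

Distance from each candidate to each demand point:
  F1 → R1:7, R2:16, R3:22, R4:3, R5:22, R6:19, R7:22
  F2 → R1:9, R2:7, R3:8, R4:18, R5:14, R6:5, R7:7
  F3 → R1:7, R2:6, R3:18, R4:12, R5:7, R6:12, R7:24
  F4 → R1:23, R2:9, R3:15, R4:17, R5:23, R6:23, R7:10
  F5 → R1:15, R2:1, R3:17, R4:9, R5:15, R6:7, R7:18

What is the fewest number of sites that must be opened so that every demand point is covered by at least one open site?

3

Coverage sets (demand points within 8 of each site):
  F1: {R1, R4}
  F2: {R2, R3, R6, R7}
  F3: {R1, R2, R5}
  F4: {}
  F5: {R2, R6}
No 2 sites suffice: every size-2 union leaves at least one demand point uncovered.
But {F1, F2, F3} covers everything, so the minimum is 3.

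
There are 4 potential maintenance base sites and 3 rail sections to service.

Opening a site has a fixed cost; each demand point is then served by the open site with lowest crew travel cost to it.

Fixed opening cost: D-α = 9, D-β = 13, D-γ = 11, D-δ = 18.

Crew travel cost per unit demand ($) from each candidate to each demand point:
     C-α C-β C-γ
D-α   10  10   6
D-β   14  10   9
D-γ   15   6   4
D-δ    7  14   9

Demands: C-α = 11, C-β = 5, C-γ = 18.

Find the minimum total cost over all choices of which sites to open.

Open {D-γ, D-δ}: assign each demand point to its cheapest open site.
  C-α→D-δ 11×7=77, C-β→D-γ 5×6=30, C-γ→D-γ 18×4=72
  crew travel cost 179, fixed 29 → total 208.
Compare {D-α, D-γ, D-δ}: crew travel cost 179 + fixed 38 = 217.
Compare {D-β, D-γ, D-δ}: crew travel cost 179 + fixed 42 = 221.
Compare {D-α, D-β, D-γ, D-δ}: crew travel cost 179 + fixed 51 = 230.
All other subsets cost ≥ 217. Minimum total cost: 208.

208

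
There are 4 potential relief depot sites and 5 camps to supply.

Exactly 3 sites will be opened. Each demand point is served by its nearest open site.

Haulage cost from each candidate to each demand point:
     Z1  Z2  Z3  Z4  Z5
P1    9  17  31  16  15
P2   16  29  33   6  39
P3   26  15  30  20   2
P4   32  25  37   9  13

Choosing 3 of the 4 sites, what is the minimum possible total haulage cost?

62

Open {P1, P2, P3}.
  Z1→P1 9, Z2→P3 15, Z3→P3 30, Z4→P2 6, Z5→P3 2  ⇒ total 62.
Compare {P1, P3, P4}: total 65.
Compare {P2, P3, P4}: total 69.
No size-3 selection does better; minimum is 62.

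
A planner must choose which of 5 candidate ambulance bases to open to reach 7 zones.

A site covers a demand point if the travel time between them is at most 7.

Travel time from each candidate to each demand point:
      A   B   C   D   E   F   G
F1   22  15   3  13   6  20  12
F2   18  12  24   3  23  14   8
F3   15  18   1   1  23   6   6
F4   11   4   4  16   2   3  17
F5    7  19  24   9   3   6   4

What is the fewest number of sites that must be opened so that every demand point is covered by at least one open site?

Coverage sets (demand points within 7 of each site):
  F1: {C, E}
  F2: {D}
  F3: {C, D, F, G}
  F4: {B, C, E, F}
  F5: {A, E, F, G}
No 2 sites suffice: every size-2 union leaves at least one demand point uncovered.
But {F2, F4, F5} covers everything, so the minimum is 3.

3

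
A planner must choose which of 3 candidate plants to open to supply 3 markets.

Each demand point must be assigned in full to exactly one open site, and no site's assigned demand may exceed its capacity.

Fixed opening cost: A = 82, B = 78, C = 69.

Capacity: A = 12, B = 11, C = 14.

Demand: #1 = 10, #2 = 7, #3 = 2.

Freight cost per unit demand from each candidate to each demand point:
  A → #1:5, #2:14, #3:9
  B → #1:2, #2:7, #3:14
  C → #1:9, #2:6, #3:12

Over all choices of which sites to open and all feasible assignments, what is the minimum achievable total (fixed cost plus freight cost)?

233

Open {B, C}; cheapest assignment that respects the capacities:
  B (cap 11, load 10): #1 — cost 10×2 = 20
  C (cap 14, load 9): #2, #3 — cost 7×6 + 2×12 = 66
  Shipping 86, fixed 147 → total 233.
  Any other capacity-feasible assignment to {B, C} ships for at least 86.
Compare {A, C}: its best feasible assignment gives total 261.
Compare {A, B}: its best feasible assignment gives total 277.
Every other set of open sites that can feasibly serve all demand totals ≥ 261 even under its best assignment. Minimum: 233.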